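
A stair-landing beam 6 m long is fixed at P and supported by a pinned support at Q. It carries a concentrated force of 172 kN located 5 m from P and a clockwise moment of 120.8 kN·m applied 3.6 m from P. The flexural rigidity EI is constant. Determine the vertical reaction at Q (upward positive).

R_Q = 154.8 kN

Take the reaction at Q as the redundant and release it; the primary structure is a cantilever fixed at P.
Free-end deflection of the primary structure under the applied loading (downward +):
  point load 172 at a = 5: Pa²(3L − a)/(6EI) = 9317/EI
  clockwise couple 120.8 at a = 3.6: M₀a(2L − a)/(2EI) = 1826/EI
  δ_0 = 11143/EI
Tip deflection under a unit load at Q: L³/(3EI) = 72/EI.
Compatibility at Q: δ_0 − R_Q·δ_{QQ} = 0, so R_Q = 11143/72 = 154.8 kN.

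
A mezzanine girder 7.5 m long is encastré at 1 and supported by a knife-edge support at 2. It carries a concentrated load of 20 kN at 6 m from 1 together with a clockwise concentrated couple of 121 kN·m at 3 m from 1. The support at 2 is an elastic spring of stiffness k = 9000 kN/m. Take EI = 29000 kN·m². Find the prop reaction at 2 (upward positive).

R_2 = 28.91 kN

Choose R_2 as the redundant. The primary structure is the cantilever fixed at 1.
Downward deflection at the released point 2 due to the loads:
  point load 20 at a = 6: Pa²(3L − a)/(6EI) = 1980/EI
  clockwise couple 121 at a = 3: M₀a(2L − a)/(2EI) = 2178/EI
  δ_0 = 4158/EI
Tip deflection under a unit load at 2: L³/(3EI) = 140.6/EI.
With EI = 29000 kN·m²: δ_0 = 0.14338 m and δ_{22} = 0.004849 m/kN.
Compatibility — the spring shortens by R_2/k under the reaction it provides: δ_0 − R_2·δ_{22} = R_2/k. With 1/k = 0.000111 m/kN, R_2 = δ_0 / (δ_{22} + 1/k) = 0.14338 / (0.004849 + 0.000111) = 28.91 kN.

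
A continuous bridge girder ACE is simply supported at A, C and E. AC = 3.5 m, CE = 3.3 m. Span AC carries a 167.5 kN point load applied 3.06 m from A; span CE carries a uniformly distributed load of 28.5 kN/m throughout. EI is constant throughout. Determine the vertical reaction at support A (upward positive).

Insert a hinge at C; M_C is the redundant, and each span becomes simply supported.
End slopes at the hinge C, treating each span as simply supported:
  span AC: point load 167.5 at a = 3.06: Pab(L + a)/(6LEI) = 70.45/EI
  span CE: UDL 28.5: wL³/(24EI) = 42.68/EI
  relative rotation θ_0 = (70.45 + 42.68)/EI = 113.1/EI
A unit hogging moment at C produces rotation L₁/(3EI) + L₂/(3EI) = 2.267/EI.
Slope continuity at C: θ_0 = M_C·2.267/EI, so M_C = 113.1/2.267 = 49.91 kN·m (hogging).
Span AC, ΣM about A with M_C applied at C: R_C^{AC}·3.5 = 512.5 + 49.91, so R_C^{AC} = 160.7 kN and R_A = 167.5 − 160.7 = 6.798 kN.

R_A = 6.798 kN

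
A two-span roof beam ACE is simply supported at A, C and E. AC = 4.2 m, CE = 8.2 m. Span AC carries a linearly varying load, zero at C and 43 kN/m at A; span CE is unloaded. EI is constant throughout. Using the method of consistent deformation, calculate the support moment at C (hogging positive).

M_C = 14.99 kN·m

Release continuity at C by inserting a hinge; the redundant is the internal moment M_C. The primary structure is two simply-supported spans AC and CE.
Discontinuity in slope at C on the released structure — sum the simple-span end rotations:
  span AC: triangular load, peak 43: 7w₀L³/(360EI) = 61.95/EI
  relative rotation θ_0 = (61.95 + 0)/EI = 61.95/EI
A unit hogging moment at C produces rotation L₁/(3EI) + L₂/(3EI) = 4.133/EI.
Compatibility: M_C·(L₁+L₂)/(3EI) = θ_0, giving M_C = 14.99 kN·m (hogging).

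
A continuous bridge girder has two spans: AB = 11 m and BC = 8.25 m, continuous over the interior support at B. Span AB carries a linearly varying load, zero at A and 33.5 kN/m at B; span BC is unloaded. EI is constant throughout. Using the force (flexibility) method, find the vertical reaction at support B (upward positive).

R_B = 155.6 kN

Insert a hinge at B; M_B is the redundant, and each span becomes simply supported.
Discontinuity in slope at B on the released structure — sum the simple-span end rotations:
  span AB: triangular load, peak 33.5: w₀L³/(45EI) = 990.9/EI
  relative rotation θ_0 = (990.9 + 0)/EI = 990.9/EI
A unit hogging moment at B produces rotation L₁/(3EI) + L₂/(3EI) = 6.417/EI.
Compatibility: M_B·(L₁+L₂)/(3EI) = θ_0, giving M_B = 154.4 kN·m (hogging).
Span AB, ΣM about A with M_B applied at B: R_B^{AB}·11 = 1351 + 154.4, so R_B^{AB} = 136.9 kN and R_A = 184.2 − 136.9 = 47.38 kN.
Span BC, ΣM about C: R_B^{BC}·8.25 = 0 + 154.4, so R_B^{BC} = 18.72 kN and R_C = 0 − 18.72 = -18.72 kN.
R_B = 136.9 + 18.72 = 155.6 kN.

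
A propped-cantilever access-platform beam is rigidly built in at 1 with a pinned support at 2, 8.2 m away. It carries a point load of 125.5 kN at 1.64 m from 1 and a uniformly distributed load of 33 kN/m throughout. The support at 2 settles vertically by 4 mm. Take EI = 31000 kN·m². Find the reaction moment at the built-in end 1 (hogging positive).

Remove the prop at 2; the released (primary) structure is a cantilever built in at 1.
Deflection at 2 on the released cantilever, summing each load's contribution:
  point load 125.5 at a = 1.64: Pa²(3L − a)/(6EI) = 1292/EI
  UDL 33: wL⁴/(8EI) = 18650/EI
  δ_0 = 19942/EI
Tip deflection under a unit load at 2: L³/(3EI) = 183.8/EI.
With EI = 31000 kN·m²: δ_0 = 0.64328 m and δ_{22} = 0.005929 m/kN.
Compatibility — the beam at 2 must follow the support down by 0.004 m: δ_0 − R_2·δ_{22} = 0.004, so R_2 = (0.64328 − 0.004)/0.005929 = 107.8 kN.
Moment equilibrium about 1: M_1 = Σ(load moments about 1) − R_2·L = 1315 − 107.8×8.2 = 431.1 kN·m.

M_1 = 431.1 kN·m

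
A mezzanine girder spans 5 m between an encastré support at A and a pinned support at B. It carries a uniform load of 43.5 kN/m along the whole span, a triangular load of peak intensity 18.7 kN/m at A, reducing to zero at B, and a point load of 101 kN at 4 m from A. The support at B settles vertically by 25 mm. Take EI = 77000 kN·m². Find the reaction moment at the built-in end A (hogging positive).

M_A = 446.6 kN·m

Release the roller at B. Primary structure: cantilever fixed at A.
Primary-structure tip deflection at B by superposition:
  UDL 43.5: wL⁴/(8EI) = 3398/EI
  triangular load, peak 18.7 at the fixed end: w₀L⁴/(30EI) = 389.6/EI
  point load 101 at a = 4: Pa²(3L − a)/(6EI) = 2963/EI
  δ_0 = 6751/EI
Flexibility coefficient — unit upward force at B: δ_{BB} = L³/(3EI) = 41.67/EI.
With EI = 77000 kN·m²: δ_0 = 0.087671 m and δ_{BB} = 0.000541 m/kN.
Compatibility — the beam at B must follow the support down by 0.025 m: δ_0 − R_B·δ_{BB} = 0.025, so R_B = (0.087671 − 0.025)/0.000541 = 115.8 kN.
Moment equilibrium about A: M_A = Σ(load moments about A) − R_B·L = 1026 − 115.8×5 = 446.6 kN·m.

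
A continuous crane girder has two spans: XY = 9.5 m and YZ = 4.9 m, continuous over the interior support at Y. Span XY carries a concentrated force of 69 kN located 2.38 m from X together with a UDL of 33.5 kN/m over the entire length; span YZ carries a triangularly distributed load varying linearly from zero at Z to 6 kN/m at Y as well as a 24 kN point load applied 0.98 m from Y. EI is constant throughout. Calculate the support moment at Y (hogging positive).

Take M_Y as the redundant. Released structure: two simple spans XY and YZ with a hinge at Y.
Discontinuity in slope at Y on the released structure — sum the simple-span end rotations:
  span XY: point load 69 at a = 2.38: Pab(L + a)/(6LEI) = 243.7/EI
  span XY: UDL 33.5: wL³/(24EI) = 1197/EI
  span YZ: triangular load, peak 6: w₀L³/(45EI) = 15.69/EI
  span YZ: point load 24 at a = 0.98: Pab(L + b)/(6LEI) = 27.66/EI
  relative rotation θ_0 = (1440 + 43.35)/EI = 1484/EI
A unit hogging moment at Y produces rotation L₁/(3EI) + L₂/(3EI) = 4.8/EI.
Slope continuity at Y: θ_0 = M_Y·4.8/EI, so M_Y = 1484/4.8 = 309.1 kN·m (hogging).

M_Y = 309.1 kN·m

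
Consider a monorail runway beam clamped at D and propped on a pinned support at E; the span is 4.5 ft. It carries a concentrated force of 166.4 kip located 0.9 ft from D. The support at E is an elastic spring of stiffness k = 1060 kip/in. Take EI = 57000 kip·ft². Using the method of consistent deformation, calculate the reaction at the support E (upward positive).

R_E = 8.12 kip

Release the roller at E. Primary structure: cantilever fixed at D.
Primary-structure tip deflection at E by superposition:
  point load 166.4 at a = 0.9: Pa²(3L − a)/(6EI) = 283/EI
Tip deflection under a unit load at E: L³/(3EI) = 30.38/EI.
With EI = 57000 kip·ft²: δ_0 = 0.004966 ft and δ_{EE} = 0.000533 ft/kip.
Compatibility — the spring shortens by R_E/k under the reaction it provides: δ_0 − R_E·δ_{EE} = R_E/k. With 1/k = 1/(1060×12) ft/kip = 0.000079 ft/kip, R_E = δ_0 / (δ_{EE} + 1/k) = 0.004966 / (0.000533 + 0.000079) = 8.12 kip.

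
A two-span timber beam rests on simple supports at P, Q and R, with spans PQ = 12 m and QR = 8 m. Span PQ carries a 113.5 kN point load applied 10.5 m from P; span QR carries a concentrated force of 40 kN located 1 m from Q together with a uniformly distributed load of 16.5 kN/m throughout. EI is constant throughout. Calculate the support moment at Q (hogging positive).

Take M_Q as the redundant. Released structure: two simple spans PQ and QR with a hinge at Q.
Rotations at Q on the released spans (each span's end-slope, ×1/EI):
  span PQ: point load 113.5 at a = 10.5: Pab(L + a)/(6LEI) = 558.6/EI
  span QR: point load 40 at a = 1: Pab(L + b)/(6LEI) = 87.5/EI
  span QR: UDL 16.5: wL³/(24EI) = 352/EI
  relative rotation θ_0 = (558.6 + 439.5)/EI = 998.1/EI
A unit hogging moment at Q produces rotation L₁/(3EI) + L₂/(3EI) = 6.667/EI.
Slope continuity at Q: θ_0 = M_Q·6.667/EI, so M_Q = 998.1/6.667 = 149.7 kN·m (hogging).

M_Q = 149.7 kN·m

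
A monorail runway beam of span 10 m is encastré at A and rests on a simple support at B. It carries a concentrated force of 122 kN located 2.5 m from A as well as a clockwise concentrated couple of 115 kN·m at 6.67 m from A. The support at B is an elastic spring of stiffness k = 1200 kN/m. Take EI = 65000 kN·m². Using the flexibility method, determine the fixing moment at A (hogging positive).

Choose R_B as the redundant. The primary structure is the cantilever fixed at A.
Primary-structure tip deflection at B by superposition:
  point load 122 at a = 2.5: Pa²(3L − a)/(6EI) = 3495/EI
  clockwise couple 115 at a = 6.67: M₀a(2L − a)/(2EI) = 5112/EI
  δ_0 = 8607/EI
Tip deflection under a unit load at B: L³/(3EI) = 333.3/EI.
With EI = 65000 kN·m²: δ_0 = 0.13242 m and δ_{BB} = 0.005128 m/kN.
Compatibility — the spring shortens by R_B/k under the reaction it provides: δ_0 − R_B·δ_{BB} = R_B/k. With 1/k = 0.000833 m/kN, R_B = δ_0 / (δ_{BB} + 1/k) = 0.13242 / (0.005128 + 0.000833) = 22.21 kN.
Moment equilibrium about A: M_A = Σ(load moments about A) − R_B·L = 420 − 22.21×10 = 197.9 kN·m.

M_A = 197.9 kN·m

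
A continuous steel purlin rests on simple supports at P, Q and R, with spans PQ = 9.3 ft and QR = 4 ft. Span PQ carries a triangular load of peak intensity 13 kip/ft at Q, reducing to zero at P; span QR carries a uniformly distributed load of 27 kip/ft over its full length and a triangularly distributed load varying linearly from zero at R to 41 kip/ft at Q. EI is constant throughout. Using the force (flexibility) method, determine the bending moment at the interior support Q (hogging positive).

M_Q = 81.81 kip·ft

Insert a hinge at Q; M_Q is the redundant, and each span becomes simply supported.
Rotations at Q on the released spans (each span's end-slope, ×1/EI):
  span PQ: triangular load, peak 13: w₀L³/(45EI) = 232.4/EI
  span QR: UDL 27: wL³/(24EI) = 72/EI
  span QR: triangular load, peak 41: w₀L³/(45EI) = 58.31/EI
  relative rotation θ_0 = (232.4 + 130.3)/EI = 362.7/EI
A unit hogging moment at Q produces rotation L₁/(3EI) + L₂/(3EI) = 4.433/EI.
Compatibility: M_Q·(L₁+L₂)/(3EI) = θ_0, giving M_Q = 81.81 kip·ft (hogging).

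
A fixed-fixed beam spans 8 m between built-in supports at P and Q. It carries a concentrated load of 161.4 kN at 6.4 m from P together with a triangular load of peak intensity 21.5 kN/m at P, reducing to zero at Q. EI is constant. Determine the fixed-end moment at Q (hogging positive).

M_Q = 211.1 kN·m

Take the two fixed-end moments M_P, M_Q as redundants; the released structure is the simple span PQ.
End rotations of the released simple span under the applied load (×1/EI):
  at P: point load 161.4 at a = 6.4: Pab(L + b)/(6LEI) = 330.5/EI
  at Q: point load 161.4 at a = 6.4: Pab(L + a)/(6LEI) = 495.8/EI
  at P: triangular load, peak 21.5: w₀L³/(45EI) = 244.6/EI
  at Q: triangular load, peak 21.5: 7w₀L³/(360EI) = 214/EI
  θ_P0 = 575.2/EI,  θ_Q0 = 709.9/EI
Flexibility coefficients: a unit moment at one end gives L/(3EI) there and L/(6EI) at the far end, so f₁₁ = f₂₂ = 2.667/EI and f₁₂ = f₂₁ = 1.333/EI.
Compatibility — zero rotation at each built-in end:
  2.667 M_P + 1.333 M_Q = 575.2
  1.333 M_P + 2.667 M_Q = 709.9
Solving the pair gives M_P = 110.1 kN·m and M_Q = 211.1 kN·m (hogging).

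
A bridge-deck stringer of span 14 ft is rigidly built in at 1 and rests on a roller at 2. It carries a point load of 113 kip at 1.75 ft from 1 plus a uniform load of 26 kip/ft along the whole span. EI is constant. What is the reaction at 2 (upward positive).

Take the reaction at 2 as the redundant and release it; the primary structure is a cantilever fixed at 1.
Primary-structure tip deflection at 2 by superposition:
  point load 113 at a = 1.75: Pa²(3L − a)/(6EI) = 2322/EI
  UDL 26: wL⁴/(8EI) = 124852/EI
  δ_0 = 127174/EI
Tip deflection under a unit load at 2: L³/(3EI) = 914.7/EI.
Compatibility at 2: δ_0 − R_2·δ_{22} = 0, so R_2 = 127174/914.7 = 139 kip.

R_2 = 139 kip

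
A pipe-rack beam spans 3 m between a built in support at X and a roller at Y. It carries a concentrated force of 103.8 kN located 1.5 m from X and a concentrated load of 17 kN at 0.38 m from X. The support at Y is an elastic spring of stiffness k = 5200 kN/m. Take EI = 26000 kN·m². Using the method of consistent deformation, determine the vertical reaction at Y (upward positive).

Remove the prop at Y; the released (primary) structure is a cantilever built in at X.
Downward deflection at the released point Y due to the loads:
  point load 103.8 at a = 1.5: Pa²(3L − a)/(6EI) = 291.9/EI
  point load 17 at a = 0.38: Pa²(3L − a)/(6EI) = 3.527/EI
  δ_0 = 295.5/EI
Tip deflection under a unit load at Y: L³/(3EI) = 9/EI.
With EI = 26000 kN·m²: δ_0 = 0.011364 m and δ_{YY} = 0.000346 m/kN.
Compatibility — the spring shortens by R_Y/k under the reaction it provides: δ_0 − R_Y·δ_{YY} = R_Y/k. With 1/k = 0.000192 m/kN, R_Y = δ_0 / (δ_{YY} + 1/k) = 0.011364 / (0.000346 + 0.000192) = 21.1 kN.

R_Y = 21.1 kN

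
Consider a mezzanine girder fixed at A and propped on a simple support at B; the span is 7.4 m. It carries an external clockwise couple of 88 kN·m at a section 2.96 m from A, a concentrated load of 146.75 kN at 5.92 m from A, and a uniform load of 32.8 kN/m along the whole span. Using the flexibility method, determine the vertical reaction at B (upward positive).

R_B = 205.7 kN

Release the roller at B. Primary structure: cantilever fixed at A.
Deflection at B on the released cantilever, summing each load's contribution:
  clockwise couple 88 at a = 2.96: M₀a(2L − a)/(2EI) = 1542/EI
  point load 146.75 at a = 5.92: Pa²(3L − a)/(6EI) = 13955/EI
  UDL 32.8: wL⁴/(8EI) = 12294/EI
  δ_0 = 27791/EI
Tip deflection under a unit load at B: L³/(3EI) = 135.1/EI.
Compatibility at B: δ_0 − R_B·δ_{BB} = 0, so R_B = 27791/135.1 = 205.7 kN.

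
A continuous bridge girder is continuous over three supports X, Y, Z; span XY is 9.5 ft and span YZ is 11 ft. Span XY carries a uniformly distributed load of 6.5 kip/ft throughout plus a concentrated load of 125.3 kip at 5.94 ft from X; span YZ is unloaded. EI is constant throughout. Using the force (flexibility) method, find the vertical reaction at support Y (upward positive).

R_Y = 136.5 kip

Release continuity at Y by inserting a hinge; the redundant is the internal moment M_Y. The primary structure is two simply-supported spans XY and YZ.
Rotations at Y on the released spans (each span's end-slope, ×1/EI):
  span XY: UDL 6.5: wL³/(24EI) = 232.2/EI
  span XY: point load 125.3 at a = 5.94: Pab(L + a)/(6LEI) = 717.7/EI
  relative rotation θ_0 = (949.9 + 0)/EI = 949.9/EI
A unit hogging moment at Y produces rotation L₁/(3EI) + L₂/(3EI) = 6.833/EI.
Compatibility: M_Y·(L₁+L₂)/(3EI) = θ_0, giving M_Y = 139 kip·ft (hogging).
Span XY, ΣM about X with M_Y applied at Y: R_Y^{XY}·9.5 = 1038 + 139, so R_Y^{XY} = 123.9 kip and R_X = 187.1 − 123.9 = 63.2 kip.
Span YZ, ΣM about Z: R_Y^{YZ}·11 = 0 + 139, so R_Y^{YZ} = 12.64 kip and R_Z = 0 − 12.64 = -12.64 kip.
R_Y = 123.9 + 12.64 = 136.5 kip.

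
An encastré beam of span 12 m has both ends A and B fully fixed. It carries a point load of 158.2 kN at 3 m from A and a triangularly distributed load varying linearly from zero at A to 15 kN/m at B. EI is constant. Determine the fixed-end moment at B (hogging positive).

M_B = 197 kN·m

Take the two fixed-end moments M_A, M_B as redundants; the released structure is the simple span AB.
On the primary (simply-supported) span, the end slopes from the loading are:
  at A: point load 158.2 at a = 3: Pab(L + b)/(6LEI) = 1246/EI
  at B: point load 158.2 at a = 3: Pab(L + a)/(6LEI) = 889.9/EI
  at A: triangular load, peak 15: 7w₀L³/(360EI) = 504/EI
  at B: triangular load, peak 15: w₀L³/(45EI) = 576/EI
  θ_A0 = 1750/EI,  θ_B0 = 1466/EI
Flexibility coefficients: a unit moment at one end gives L/(3EI) there and L/(6EI) at the far end, so f₁₁ = f₂₂ = 4/EI and f₁₂ = f₂₁ = 2/EI.
Compatibility — zero rotation at each built-in end:
  4 M_A + 2 M_B = 1750
  2 M_A + 4 M_B = 1466
Solving the pair gives M_A = 339 kN·m and M_B = 197 kN·m (hogging).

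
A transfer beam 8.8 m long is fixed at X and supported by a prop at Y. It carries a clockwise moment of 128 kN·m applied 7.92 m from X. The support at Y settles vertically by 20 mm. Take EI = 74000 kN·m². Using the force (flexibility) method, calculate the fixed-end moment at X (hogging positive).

M_X = -4.745 kN·m

Release the roller at Y. Primary structure: cantilever fixed at X.
Downward deflection at the released point Y due to the loads:
  clockwise couple 128 at a = 7.92: M₀a(2L − a)/(2EI) = 4907/EI
Tip deflection under a unit load at Y: L³/(3EI) = 227.2/EI.
With EI = 74000 kN·m²: δ_0 = 0.066305 m and δ_{YY} = 0.00307 m/kN.
Compatibility — the beam at Y must follow the support down by 0.02 m: δ_0 − R_Y·δ_{YY} = 0.02, so R_Y = (0.066305 − 0.02)/0.00307 = 15.08 kN.
Moment equilibrium about X: M_X = Σ(load moments about X) − R_Y·L = 128 − 15.08×8.8 = -4.745 kN·m.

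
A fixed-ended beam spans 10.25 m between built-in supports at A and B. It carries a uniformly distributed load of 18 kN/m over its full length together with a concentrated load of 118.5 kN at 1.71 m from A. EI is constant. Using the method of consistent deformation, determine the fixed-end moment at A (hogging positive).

M_A = 298.3 kN·m

Take the two fixed-end moments M_A, M_B as redundants; the released structure is the simple span AB.
Simple-span end rotations at A and B under the given loads:
  at A: UDL 18: wL³/(24EI) = 807.7/EI
  at B: UDL 18: wL³/(24EI) = 807.7/EI
  at A: point load 118.5 at a = 1.71: Pab(L + b)/(6LEI) = 528.7/EI
  at B: point load 118.5 at a = 1.71: Pab(L + a)/(6LEI) = 336.5/EI
  θ_A0 = 1336/EI,  θ_B0 = 1144/EI
Flexibility coefficients: a unit moment at one end gives L/(3EI) there and L/(6EI) at the far end, so f₁₁ = f₂₂ = 3.417/EI and f₁₂ = f₂₁ = 1.708/EI.
Compatibility — zero rotation at each built-in end:
  3.417 M_A + 1.708 M_B = 1336
  1.708 M_A + 3.417 M_B = 1144
Solving the pair gives M_A = 298.3 kN·m and M_B = 185.8 kN·m (hogging).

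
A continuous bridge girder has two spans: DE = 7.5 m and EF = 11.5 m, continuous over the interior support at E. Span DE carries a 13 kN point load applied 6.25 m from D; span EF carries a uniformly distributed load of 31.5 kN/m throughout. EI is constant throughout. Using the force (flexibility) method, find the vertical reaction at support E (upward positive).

R_E = 262.5 kN

Insert a hinge at E; M_E is the redundant, and each span becomes simply supported.
Rotations at E on the released spans (each span's end-slope, ×1/EI):
  span DE: point load 13 at a = 6.25: Pab(L + a)/(6LEI) = 31.03/EI
  span EF: UDL 31.5: wL³/(24EI) = 1996/EI
  relative rotation θ_0 = (31.03 + 1996)/EI = 2027/EI
A unit hogging moment at E produces rotation L₁/(3EI) + L₂/(3EI) = 6.333/EI.
Compatibility: M_E·(L₁+L₂)/(3EI) = θ_0, giving M_E = 320.1 kN·m (hogging).
Span DE, ΣM about D with M_E applied at E: R_E^{DE}·7.5 = 81.25 + 320.1, so R_E^{DE} = 53.51 kN and R_D = 13 − 53.51 = -40.51 kN.
Span EF, ΣM about F: R_E^{EF}·11.5 = 2083 + 320.1, so R_E^{EF} = 209 kN and R_F = 362.2 − 209 = 153.3 kN.
R_E = 53.51 + 209 = 262.5 kN.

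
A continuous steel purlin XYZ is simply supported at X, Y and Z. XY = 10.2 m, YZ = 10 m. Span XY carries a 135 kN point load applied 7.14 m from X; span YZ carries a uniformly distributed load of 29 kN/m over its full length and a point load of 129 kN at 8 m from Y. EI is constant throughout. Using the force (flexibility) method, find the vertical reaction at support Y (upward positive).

R_Y = 337.6 kN

Insert a hinge at Y; M_Y is the redundant, and each span becomes simply supported.
Rotations at Y on the released spans (each span's end-slope, ×1/EI):
  span XY: point load 135 at a = 7.14: Pab(L + a)/(6LEI) = 835.7/EI
  span YZ: UDL 29: wL³/(24EI) = 1208/EI
  span YZ: point load 129 at a = 8: Pab(L + b)/(6LEI) = 412.8/EI
  relative rotation θ_0 = (835.7 + 1621)/EI = 2457/EI
A unit hogging moment at Y produces rotation L₁/(3EI) + L₂/(3EI) = 6.733/EI.
Compatibility: M_Y·(L₁+L₂)/(3EI) = θ_0, giving M_Y = 364.9 kN·m (hogging).
Span XY, ΣM about X with M_Y applied at Y: R_Y^{XY}·10.2 = 963.9 + 364.9, so R_Y^{XY} = 130.3 kN and R_X = 135 − 130.3 = 4.728 kN.
Span YZ, ΣM about Z: R_Y^{YZ}·10 = 1708 + 364.9, so R_Y^{YZ} = 207.3 kN and R_Z = 419 − 207.3 = 211.7 kN.
R_Y = 130.3 + 207.3 = 337.6 kN.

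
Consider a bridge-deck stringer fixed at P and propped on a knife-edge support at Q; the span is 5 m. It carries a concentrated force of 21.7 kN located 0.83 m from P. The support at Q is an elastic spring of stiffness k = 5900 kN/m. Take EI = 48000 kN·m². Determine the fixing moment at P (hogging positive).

Release the roller at Q. Primary structure: cantilever fixed at P.
Free-end deflection of the primary structure under the applied loading (downward +):
  point load 21.7 at a = 0.83: Pa²(3L − a)/(6EI) = 35.3/EI
Tip deflection under a unit load at Q: L³/(3EI) = 41.67/EI.
With EI = 48000 kN·m²: δ_0 = 0.000736 m and δ_{QQ} = 0.000868 m/kN.
Compatibility — the spring shortens by R_Q/k under the reaction it provides: δ_0 − R_Q·δ_{QQ} = R_Q/k. With 1/k = 0.000169 m/kN, R_Q = δ_0 / (δ_{QQ} + 1/k) = 0.000736 / (0.000868 + 0.000169) = 0.7089 kN.
Moment equilibrium about P: M_P = Σ(load moments about P) − R_Q·L = 18.01 − 0.7089×5 = 14.47 kN·m.

M_P = 14.47 kN·m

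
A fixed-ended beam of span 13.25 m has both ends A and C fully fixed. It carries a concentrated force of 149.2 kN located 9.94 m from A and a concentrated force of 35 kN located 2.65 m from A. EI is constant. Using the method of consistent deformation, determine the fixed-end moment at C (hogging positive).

Take the two fixed-end moments M_A, M_C as redundants; the released structure is the simple span AC.
End rotations of the released simple span under the applied load (×1/EI):
  at A: point load 149.2 at a = 9.94: Pab(L + b)/(6LEI) = 1023/EI
  at C: point load 149.2 at a = 9.94: Pab(L + a)/(6LEI) = 1432/EI
  at A: point load 35 at a = 2.65: Pab(L + b)/(6LEI) = 294.9/EI
  at C: point load 35 at a = 2.65: Pab(L + a)/(6LEI) = 196.6/EI
  θ_A0 = 1317/EI,  θ_C0 = 1629/EI
Flexibility coefficients: a unit moment at one end gives L/(3EI) there and L/(6EI) at the far end, so f₁₁ = f₂₂ = 4.417/EI and f₁₂ = f₂₁ = 2.208/EI.
Compatibility — zero rotation at each built-in end:
  4.417 M_A + 2.208 M_C = 1317
  2.208 M_A + 4.417 M_C = 1629
Solving the pair gives M_A = 151.9 kN·m and M_C = 292.8 kN·m (hogging).

M_C = 292.8 kN·m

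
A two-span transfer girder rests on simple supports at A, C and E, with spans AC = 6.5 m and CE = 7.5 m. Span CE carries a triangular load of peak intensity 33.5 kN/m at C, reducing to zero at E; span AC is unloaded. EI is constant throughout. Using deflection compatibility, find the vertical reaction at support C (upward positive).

R_C = 103.1 kN

Insert a hinge at C; M_C is the redundant, and each span becomes simply supported.
Rotations at C on the released spans (each span's end-slope, ×1/EI):
  span CE: triangular load, peak 33.5: w₀L³/(45EI) = 314.1/EI
  relative rotation θ_0 = (0 + 314.1)/EI = 314.1/EI
A unit hogging moment at C produces rotation L₁/(3EI) + L₂/(3EI) = 4.667/EI.
Slope continuity at C: θ_0 = M_C·4.667/EI, so M_C = 314.1/4.667 = 67.3 kN·m (hogging).
Span AC, ΣM about A with M_C applied at C: R_C^{AC}·6.5 = 0 + 67.3, so R_C^{AC} = 10.35 kN and R_A = 0 − 10.35 = -10.35 kN.
Span CE, ΣM about E: R_C^{CE}·7.5 = 628.1 + 67.3, so R_C^{CE} = 92.72 kN and R_E = 125.6 − 92.72 = 32.9 kN.
R_C = 10.35 + 92.72 = 103.1 kN.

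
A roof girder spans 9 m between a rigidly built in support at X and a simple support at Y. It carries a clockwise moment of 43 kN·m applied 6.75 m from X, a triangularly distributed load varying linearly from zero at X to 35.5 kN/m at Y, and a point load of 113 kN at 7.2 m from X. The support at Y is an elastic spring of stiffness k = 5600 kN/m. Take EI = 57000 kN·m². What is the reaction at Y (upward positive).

Remove the prop at Y; the released (primary) structure is a cantilever built in at X.
Downward deflection at the released point Y due to the loads:
  clockwise couple 43 at a = 6.75: M₀a(2L − a)/(2EI) = 1633/EI
  triangular load, peak 35.5 at the free end: 11w₀L⁴/(120EI) = 21351/EI
  point load 113 at a = 7.2: Pa²(3L − a)/(6EI) = 19331/EI
  δ_0 = 42314/EI
Flexibility coefficient — unit upward force at Y: δ_{YY} = L³/(3EI) = 243/EI.
With EI = 57000 kN·m²: δ_0 = 0.74236 m and δ_{YY} = 0.004263 m/kN.
Compatibility — the spring shortens by R_Y/k under the reaction it provides: δ_0 − R_Y·δ_{YY} = R_Y/k. With 1/k = 0.000179 m/kN, R_Y = δ_0 / (δ_{YY} + 1/k) = 0.74236 / (0.004263 + 0.000179) = 167.1 kN.

R_Y = 167.1 kN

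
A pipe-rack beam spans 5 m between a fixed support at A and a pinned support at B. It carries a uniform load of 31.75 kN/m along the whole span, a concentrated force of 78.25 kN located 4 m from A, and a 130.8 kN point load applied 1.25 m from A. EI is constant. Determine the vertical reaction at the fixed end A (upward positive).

Remove the prop at B; the released (primary) structure is a cantilever built in at A.
Deflection at B on the released cantilever, summing each load's contribution:
  UDL 31.75: wL⁴/(8EI) = 2480/EI
  point load 78.25 at a = 4: Pa²(3L − a)/(6EI) = 2295/EI
  point load 130.8 at a = 1.25: Pa²(3L − a)/(6EI) = 468.4/EI
  δ_0 = 5244/EI
Flexibility coefficient — unit upward force at B: δ_{BB} = L³/(3EI) = 41.67/EI.
The prop prevents deflection at B: R_B = δ_0/δ_{BB} = 5244/41.67 = 125.9 kN.
Vertical equilibrium: R_A = ΣP − R_B = 367.8 − 125.9 = 241.9 kN.

R_A = 241.9 kN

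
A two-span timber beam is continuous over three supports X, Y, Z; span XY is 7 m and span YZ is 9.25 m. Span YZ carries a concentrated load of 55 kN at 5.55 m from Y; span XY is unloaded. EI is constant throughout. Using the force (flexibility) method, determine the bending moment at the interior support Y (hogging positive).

M_Y = 48.65 kN·m

Release continuity at Y by inserting a hinge; the redundant is the internal moment M_Y. The primary structure is two simply-supported spans XY and YZ.
Discontinuity in slope at Y on the released structure — sum the simple-span end rotations:
  span YZ: point load 55 at a = 5.55: Pab(L + b)/(6LEI) = 263.5/EI
  relative rotation θ_0 = (0 + 263.5)/EI = 263.5/EI
A unit hogging moment at Y produces rotation L₁/(3EI) + L₂/(3EI) = 5.417/EI.
Slope continuity at Y: θ_0 = M_Y·5.417/EI, so M_Y = 263.5/5.417 = 48.65 kN·m (hogging).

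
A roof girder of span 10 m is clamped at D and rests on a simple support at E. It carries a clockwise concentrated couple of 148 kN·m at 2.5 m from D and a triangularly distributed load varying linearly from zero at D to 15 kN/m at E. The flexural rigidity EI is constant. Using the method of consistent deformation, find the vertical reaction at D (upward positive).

R_D = 24.04 kN

Remove the prop at E; the released (primary) structure is a cantilever built in at D.
Deflection at E on the released cantilever, summing each load's contribution:
  clockwise couple 148 at a = 2.5: M₀a(2L − a)/(2EI) = 3238/EI
  triangular load, peak 15 at the free end: 11w₀L⁴/(120EI) = 13750/EI
  δ_0 = 16988/EI
Tip deflection under a unit load at E: L³/(3EI) = 333.3/EI.
Compatibility at E: δ_0 − R_E·δ_{EE} = 0, so R_E = 16988/333.3 = 50.96 kN.
Vertical equilibrium: R_D = ΣP − R_E = 75 − 50.96 = 24.04 kN.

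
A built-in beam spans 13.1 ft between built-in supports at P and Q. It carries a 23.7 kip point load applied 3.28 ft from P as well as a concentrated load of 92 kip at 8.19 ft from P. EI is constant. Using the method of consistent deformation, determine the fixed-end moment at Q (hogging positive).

M_Q = 191.2 kip·ft

Release both end moments; the primary structure is a simply-supported span PQ with redundants M_P and M_Q.
Simple-span end rotations at P and Q under the given loads:
  at P: point load 23.7 at a = 3.28: Pab(L + b)/(6LEI) = 222.6/EI
  at Q: point load 23.7 at a = 3.28: Pab(L + a)/(6LEI) = 159.1/EI
  at P: point load 92 at a = 8.19: Pab(L + b)/(6LEI) = 847.7/EI
  at Q: point load 92 at a = 8.19: Pab(L + a)/(6LEI) = 1002/EI
  θ_P0 = 1070/EI,  θ_Q0 = 1161/EI
Flexibility coefficients: a unit moment at one end gives L/(3EI) there and L/(6EI) at the far end, so f₁₁ = f₂₂ = 4.367/EI and f₁₂ = f₂₁ = 2.183/EI.
Compatibility — zero rotation at each built-in end:
  4.367 M_P + 2.183 M_Q = 1070
  2.183 M_P + 4.367 M_Q = 1161
Solving the pair gives M_P = 149.5 kip·ft and M_Q = 191.2 kip·ft (hogging).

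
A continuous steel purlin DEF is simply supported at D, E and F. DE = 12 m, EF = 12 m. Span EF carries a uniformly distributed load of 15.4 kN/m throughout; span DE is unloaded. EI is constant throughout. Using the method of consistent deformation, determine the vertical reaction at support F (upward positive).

R_F = 80.85 kN

Insert a hinge at E; M_E is the redundant, and each span becomes simply supported.
End slopes at the hinge E, treating each span as simply supported:
  span EF: UDL 15.4: wL³/(24EI) = 1109/EI
  relative rotation θ_0 = (0 + 1109)/EI = 1109/EI
A unit hogging moment at E produces rotation L₁/(3EI) + L₂/(3EI) = 8/EI.
Compatibility: M_E·(L₁+L₂)/(3EI) = θ_0, giving M_E = 138.6 kN·m (hogging).
Span EF, ΣM about F: R_E^{EF}·12 = 1109 + 138.6, so R_E^{EF} = 104 kN and R_F = 184.8 − 104 = 80.85 kN.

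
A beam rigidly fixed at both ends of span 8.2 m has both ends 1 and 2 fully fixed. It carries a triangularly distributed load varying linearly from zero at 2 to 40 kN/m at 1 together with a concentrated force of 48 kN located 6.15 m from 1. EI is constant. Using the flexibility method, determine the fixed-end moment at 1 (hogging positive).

Take the two fixed-end moments M_1, M_2 as redundants; the released structure is the simple span 12.
Simple-span end rotations at 1 and 2 under the given loads:
  at 1: triangular load, peak 40: w₀L³/(45EI) = 490.1/EI
  at 2: triangular load, peak 40: 7w₀L³/(360EI) = 428.8/EI
  at 1: point load 48 at a = 6.15: Pab(L + b)/(6LEI) = 126.1/EI
  at 2: point load 48 at a = 6.15: Pab(L + a)/(6LEI) = 176.5/EI
  θ_10 = 616.2/EI,  θ_20 = 605.3/EI
Flexibility coefficients: a unit moment at one end gives L/(3EI) there and L/(6EI) at the far end, so f₁₁ = f₂₂ = 2.733/EI and f₁₂ = f₂₁ = 1.367/EI.
Compatibility — zero rotation at each built-in end:
  2.733 M_1 + 1.367 M_2 = 616.2
  1.367 M_1 + 2.733 M_2 = 605.3
Solving the pair gives M_1 = 152.9 kN·m and M_2 = 145 kN·m (hogging).

M_1 = 152.9 kN·m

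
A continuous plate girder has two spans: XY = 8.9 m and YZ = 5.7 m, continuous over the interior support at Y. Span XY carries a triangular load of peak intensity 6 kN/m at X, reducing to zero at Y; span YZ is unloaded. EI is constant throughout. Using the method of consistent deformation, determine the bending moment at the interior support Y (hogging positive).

M_Y = 16.9 kN·m

Release continuity at Y by inserting a hinge; the redundant is the internal moment M_Y. The primary structure is two simply-supported spans XY and YZ.
Discontinuity in slope at Y on the released structure — sum the simple-span end rotations:
  span XY: triangular load, peak 6: 7w₀L³/(360EI) = 82.25/EI
  relative rotation θ_0 = (82.25 + 0)/EI = 82.25/EI
A unit hogging moment at Y produces rotation L₁/(3EI) + L₂/(3EI) = 4.867/EI.
Slope continuity at Y: θ_0 = M_Y·4.867/EI, so M_Y = 82.25/4.867 = 16.9 kN·m (hogging).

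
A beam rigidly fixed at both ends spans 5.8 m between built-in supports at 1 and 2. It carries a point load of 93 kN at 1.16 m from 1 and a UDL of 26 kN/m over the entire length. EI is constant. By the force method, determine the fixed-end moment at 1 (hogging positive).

Release both end moments; the primary structure is a simply-supported span 12 with redundants M_1 and M_2.
End rotations of the released simple span under the applied load (×1/EI):
  at 1: point load 93 at a = 1.16: Pab(L + b)/(6LEI) = 150.2/EI
  at 2: point load 93 at a = 1.16: Pab(L + a)/(6LEI) = 100.1/EI
  at 1: UDL 26: wL³/(24EI) = 211.4/EI
  at 2: UDL 26: wL³/(24EI) = 211.4/EI
  θ_10 = 361.5/EI,  θ_20 = 311.5/EI
Flexibility coefficients: a unit moment at one end gives L/(3EI) there and L/(6EI) at the far end, so f₁₁ = f₂₂ = 1.933/EI and f₁₂ = f₂₁ = 0.9667/EI.
Compatibility — zero rotation at each built-in end:
  1.933 M_1 + 0.9667 M_2 = 361.5
  0.9667 M_1 + 1.933 M_2 = 311.5
Solving the pair gives M_1 = 141.9 kN·m and M_2 = 90.15 kN·m (hogging).

M_1 = 141.9 kN·m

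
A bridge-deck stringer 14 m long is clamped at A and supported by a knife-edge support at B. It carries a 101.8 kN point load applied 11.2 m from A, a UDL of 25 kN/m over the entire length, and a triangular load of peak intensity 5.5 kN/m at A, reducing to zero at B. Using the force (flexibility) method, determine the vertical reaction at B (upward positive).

Choose R_B as the redundant. The primary structure is the cantilever fixed at A.
Primary-structure tip deflection at B by superposition:
  point load 101.8 at a = 11.2: Pa²(3L − a)/(6EI) = 65552/EI
  UDL 25: wL⁴/(8EI) = 120050/EI
  triangular load, peak 5.5 at the fixed end: w₀L⁴/(30EI) = 7043/EI
  δ_0 = 192645/EI
Tip deflection under a unit load at B: L³/(3EI) = 914.7/EI.
The prop prevents deflection at B: R_B = δ_0/δ_{BB} = 192645/914.7 = 210.6 kN.

R_B = 210.6 kN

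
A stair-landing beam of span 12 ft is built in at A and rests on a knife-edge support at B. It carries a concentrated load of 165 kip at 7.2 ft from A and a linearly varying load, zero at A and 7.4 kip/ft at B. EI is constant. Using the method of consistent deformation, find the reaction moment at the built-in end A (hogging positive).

M_A = 394.8 kip·ft

Take the reaction at B as the redundant and release it; the primary structure is a cantilever fixed at A.
Downward deflection at the released point B due to the loads:
  point load 165 at a = 7.2: Pa²(3L − a)/(6EI) = 41057/EI
  triangular load, peak 7.4 at the free end: 11w₀L⁴/(120EI) = 14066/EI
  δ_0 = 55123/EI
Tip deflection under a unit load at B: L³/(3EI) = 576/EI.
Compatibility at B: δ_0 − R_B·δ_{BB} = 0, so R_B = 55123/576 = 95.7 kip.
Moment equilibrium about A: M_A = Σ(load moments about A) − R_B·L = 1543 − 95.7×12 = 394.8 kip·ft.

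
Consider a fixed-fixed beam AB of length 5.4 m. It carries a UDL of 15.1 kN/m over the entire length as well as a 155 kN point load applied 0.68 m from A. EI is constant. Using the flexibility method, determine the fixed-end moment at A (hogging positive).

M_A = 117.2 kN·m

Take the two fixed-end moments M_A, M_B as redundants; the released structure is the simple span AB.
Simple-span end rotations at A and B under the given loads:
  at A: UDL 15.1: wL³/(24EI) = 99.07/EI
  at B: UDL 15.1: wL³/(24EI) = 99.07/EI
  at A: point load 155 at a = 0.68: Pab(L + b)/(6LEI) = 155.4/EI
  at B: point load 155 at a = 0.68: Pab(L + a)/(6LEI) = 93.36/EI
  θ_A0 = 254.5/EI,  θ_B0 = 192.4/EI
Flexibility coefficients: a unit moment at one end gives L/(3EI) there and L/(6EI) at the far end, so f₁₁ = f₂₂ = 1.8/EI and f₁₂ = f₂₁ = 0.9/EI.
Compatibility — zero rotation at each built-in end:
  1.8 M_A + 0.9 M_B = 254.5
  0.9 M_A + 1.8 M_B = 192.4
Solving the pair gives M_A = 117.2 kN·m and M_B = 48.29 kN·m (hogging).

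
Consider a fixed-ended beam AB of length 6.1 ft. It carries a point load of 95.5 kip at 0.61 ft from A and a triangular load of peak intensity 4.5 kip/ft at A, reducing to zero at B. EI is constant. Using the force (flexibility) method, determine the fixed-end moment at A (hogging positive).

M_A = 55.56 kip·ft

Release both end moments; the primary structure is a simply-supported span AB with redundants M_A and M_B.
End rotations of the released simple span under the applied load (×1/EI):
  at A: point load 95.5 at a = 0.61: Pab(L + b)/(6LEI) = 101.3/EI
  at B: point load 95.5 at a = 0.61: Pab(L + a)/(6LEI) = 58.63/EI
  at A: triangular load, peak 4.5: w₀L³/(45EI) = 22.7/EI
  at B: triangular load, peak 4.5: 7w₀L³/(360EI) = 19.86/EI
  θ_A0 = 124/EI,  θ_B0 = 78.49/EI
Flexibility coefficients: a unit moment at one end gives L/(3EI) there and L/(6EI) at the far end, so f₁₁ = f₂₂ = 2.033/EI and f₁₂ = f₂₁ = 1.017/EI.
Compatibility — zero rotation at each built-in end:
  2.033 M_A + 1.017 M_B = 124
  1.017 M_A + 2.033 M_B = 78.49
Solving the pair gives M_A = 55.56 kip·ft and M_B = 10.82 kip·ft (hogging).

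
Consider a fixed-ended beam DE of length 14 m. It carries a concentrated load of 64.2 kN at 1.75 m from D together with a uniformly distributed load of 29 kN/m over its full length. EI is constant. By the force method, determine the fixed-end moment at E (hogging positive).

Take the two fixed-end moments M_D, M_E as redundants; the released structure is the simple span DE.
End rotations of the released simple span under the applied load (×1/EI):
  at D: point load 64.2 at a = 1.75: Pab(L + b)/(6LEI) = 430.1/EI
  at E: point load 64.2 at a = 1.75: Pab(L + a)/(6LEI) = 258.1/EI
  at D: UDL 29: wL³/(24EI) = 3316/EI
  at E: UDL 29: wL³/(24EI) = 3316/EI
  θ_D0 = 3746/EI,  θ_E0 = 3574/EI
Flexibility coefficients: a unit moment at one end gives L/(3EI) there and L/(6EI) at the far end, so f₁₁ = f₂₂ = 4.667/EI and f₁₂ = f₂₁ = 2.333/EI.
Compatibility — zero rotation at each built-in end:
  4.667 M_D + 2.333 M_E = 3746
  2.333 M_D + 4.667 M_E = 3574
Solving the pair gives M_D = 559.7 kN·m and M_E = 486 kN·m (hogging).

M_E = 486 kN·m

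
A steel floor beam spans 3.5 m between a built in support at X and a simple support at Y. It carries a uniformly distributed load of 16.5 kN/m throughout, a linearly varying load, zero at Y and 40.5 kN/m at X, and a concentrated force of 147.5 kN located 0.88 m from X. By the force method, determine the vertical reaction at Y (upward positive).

R_Y = 48.65 kN

Release the roller at Y. Primary structure: cantilever fixed at X.
Free-end deflection of the primary structure under the applied loading (downward +):
  UDL 16.5: wL⁴/(8EI) = 309.5/EI
  triangular load, peak 40.5 at the fixed end: w₀L⁴/(30EI) = 202.6/EI
  point load 147.5 at a = 0.88: Pa²(3L − a)/(6EI) = 183.1/EI
  δ_0 = 695.2/EI
Flexibility coefficient — unit upward force at Y: δ_{YY} = L³/(3EI) = 14.29/EI.
Compatibility at Y: δ_0 − R_Y·δ_{YY} = 0, so R_Y = 695.2/14.29 = 48.65 kN.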